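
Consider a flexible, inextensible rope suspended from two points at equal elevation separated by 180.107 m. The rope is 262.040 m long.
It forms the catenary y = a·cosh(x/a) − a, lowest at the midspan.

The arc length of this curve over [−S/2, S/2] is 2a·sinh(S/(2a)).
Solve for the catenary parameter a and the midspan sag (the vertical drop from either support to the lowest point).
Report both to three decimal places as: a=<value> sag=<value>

a=57.896 sag=85.346

seed: a₀ = √(S³/(24(L−S))) = √(180.107³/(24·81.933)) = 54.508074
iter 1: u=1.652113  f(a)=+1.194e+01  f'(a)=-3.911e+00  a ← 54.508074 − (+1.194e+01/-3.911e+00) = 57.560152
iter 2: u=1.564511  f(a)=+1.076e+00  f'(a)=-3.235e+00  a ← 57.560152 − (+1.076e+00/-3.235e+00) = 57.892741
iter 3: u=1.555523  f(a)=+1.065e-02  f'(a)=-3.171e+00  a ← 57.892741 − (+1.065e-02/-3.171e+00) = 57.896100
iter 4: u=1.555433  f(a)=+1.068e-06  f'(a)=-3.171e+00  a ← 57.896100 − (+1.068e-06/-3.171e+00) = 57.896101
iter 5: u=1.555433  f(a)=+0.000e+00  f'(a)=-3.171e+00  a ← 57.896101 − (+0.000e+00/-3.171e+00) = 57.896101
converged: |Δa| < 1e-12 after 5 iterations
sag = a·(cosh(S/(2a)) − 1) = 57.896101·(cosh(1.555433) − 1) = 85.345649
T_max/T_min = cosh(S/(2a)) = 2.474117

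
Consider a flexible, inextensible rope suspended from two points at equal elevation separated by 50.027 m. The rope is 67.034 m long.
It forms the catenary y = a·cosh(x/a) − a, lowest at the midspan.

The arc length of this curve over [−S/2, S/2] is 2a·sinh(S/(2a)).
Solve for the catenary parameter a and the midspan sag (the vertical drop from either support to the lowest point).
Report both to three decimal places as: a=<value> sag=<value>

seed: a₀ = √(S³/(24(L−S))) = √(50.027³/(24·17.007)) = 17.514075
iter 1: u=1.428194  f(a)=+1.821e+00  f'(a)=-2.368e+00  a ← 17.514075 − (+1.821e+00/-2.368e+00) = 18.283079
iter 2: u=1.368123  f(a)=+1.268e-01  f'(a)=-2.049e+00  a ← 18.283079 − (+1.268e-01/-2.049e+00) = 18.344974
iter 3: u=1.363507  f(a)=+7.167e-04  f'(a)=-2.026e+00  a ← 18.344974 − (+7.167e-04/-2.026e+00) = 18.345327
iter 4: u=1.363481  f(a)=+2.317e-08  f'(a)=-2.026e+00  a ← 18.345327 − (+2.317e-08/-2.026e+00) = 18.345327
iter 5: u=1.363481  f(a)=+0.000e+00  f'(a)=-2.026e+00  a ← 18.345327 − (+0.000e+00/-2.026e+00) = 18.345327
converged: |Δa| < 1e-12 after 5 iterations
sag = a·(cosh(S/(2a)) − 1) = 18.345327·(cosh(1.363481) − 1) = 19.863838
T_max/T_min = cosh(S/(2a)) = 2.082774

a=18.345 sag=19.864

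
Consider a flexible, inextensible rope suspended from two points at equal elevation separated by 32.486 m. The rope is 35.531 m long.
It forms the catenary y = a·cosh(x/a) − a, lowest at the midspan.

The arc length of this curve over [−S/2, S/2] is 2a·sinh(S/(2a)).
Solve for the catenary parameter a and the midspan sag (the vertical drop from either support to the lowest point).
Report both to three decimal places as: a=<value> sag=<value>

seed: a₀ = √(S³/(24(L−S))) = √(32.486³/(24·3.045)) = 21.659334
iter 1: u=0.749931  f(a)=+8.678e-02  f'(a)=-2.973e-01  a ← 21.659334 − (+8.678e-02/-2.973e-01) = 21.951223
iter 2: u=0.739959  f(a)=+1.785e-03  f'(a)=-2.852e-01  a ← 21.951223 − (+1.785e-03/-2.852e-01) = 21.957483
iter 3: u=0.739748  f(a)=+7.909e-07  f'(a)=-2.849e-01  a ← 21.957483 − (+7.909e-07/-2.849e-01) = 21.957486
iter 4: u=0.739748  f(a)=+1.492e-13  f'(a)=-2.849e-01  a ← 21.957486 − (+1.492e-13/-2.849e-01) = 21.957486
converged: |Δa| < 1e-12 after 4 iterations
sag = a·(cosh(S/(2a)) − 1) = 21.957486·(cosh(0.739748) − 1) = 6.286880
T_max/T_min = cosh(S/(2a)) = 1.286321

a=21.957 sag=6.287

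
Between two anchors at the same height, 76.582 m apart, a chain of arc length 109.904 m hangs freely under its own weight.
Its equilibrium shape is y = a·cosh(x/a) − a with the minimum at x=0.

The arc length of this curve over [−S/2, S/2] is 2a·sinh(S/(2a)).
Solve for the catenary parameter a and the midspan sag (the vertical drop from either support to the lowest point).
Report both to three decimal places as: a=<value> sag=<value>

a=25.112 sag=35.306

seed: a₀ = √(S³/(24(L−S))) = √(76.582³/(24·33.322)) = 23.698393
iter 1: u=1.615764  f(a)=+4.630e+00  f'(a)=-3.618e+00  a ← 23.698393 − (+4.630e+00/-3.618e+00) = 24.978056
iter 2: u=1.532986  f(a)=+4.015e-01  f'(a)=-3.016e+00  a ← 24.978056 − (+4.015e-01/-3.016e+00) = 25.111188
iter 3: u=1.524858  f(a)=+3.652e-03  f'(a)=-2.961e+00  a ← 25.111188 − (+3.652e-03/-2.961e+00) = 25.112421
iter 4: u=1.524783  f(a)=+3.082e-07  f'(a)=-2.960e+00  a ← 25.112421 − (+3.082e-07/-2.960e+00) = 25.112421
iter 5: u=1.524783  f(a)=+0.000e+00  f'(a)=-2.960e+00  a ← 25.112421 − (+0.000e+00/-2.960e+00) = 25.112421
converged: |Δa| < 1e-12 after 5 iterations
sag = a·(cosh(S/(2a)) − 1) = 25.112421·(cosh(1.524783) − 1) = 35.305755
T_max/T_min = cosh(S/(2a)) = 2.405908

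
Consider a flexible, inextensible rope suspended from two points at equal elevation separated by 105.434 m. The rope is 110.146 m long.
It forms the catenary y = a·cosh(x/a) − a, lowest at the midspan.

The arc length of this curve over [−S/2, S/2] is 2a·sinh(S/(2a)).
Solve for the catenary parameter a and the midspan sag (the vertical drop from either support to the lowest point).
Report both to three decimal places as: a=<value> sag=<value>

a=102.479 sag=13.861

seed: a₀ = √(S³/(24(L−S))) = √(105.434³/(24·4.712)) = 101.803513
iter 1: u=0.517831  f(a)=+6.358e-02  f'(a)=-9.508e-02  a ← 101.803513 − (+6.358e-02/-9.508e-02) = 102.472244
iter 2: u=0.514452  f(a)=+6.319e-04  f'(a)=-9.320e-02  a ← 102.472244 − (+6.319e-04/-9.320e-02) = 102.479025
iter 3: u=0.514417  f(a)=+6.382e-08  f'(a)=-9.318e-02  a ← 102.479025 − (+6.382e-08/-9.318e-02) = 102.479025
iter 4: u=0.514417  f(a)=-4.263e-14  f'(a)=-9.318e-02  a ← 102.479025 − (-4.263e-14/-9.318e-02) = 102.479025
converged: |Δa| < 1e-12 after 4 iterations
sag = a·(cosh(S/(2a)) − 1) = 102.479025·(cosh(0.514417) − 1) = 13.860933
T_max/T_min = cosh(S/(2a)) = 1.135256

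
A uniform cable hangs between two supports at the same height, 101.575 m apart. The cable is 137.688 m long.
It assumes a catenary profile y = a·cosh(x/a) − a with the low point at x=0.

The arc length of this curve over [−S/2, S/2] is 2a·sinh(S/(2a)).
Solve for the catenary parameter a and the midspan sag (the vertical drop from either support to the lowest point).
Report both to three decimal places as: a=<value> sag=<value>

seed: a₀ = √(S³/(24(L−S))) = √(101.575³/(24·36.113)) = 34.773055
iter 1: u=1.460542  f(a)=+4.053e+00  f'(a)=-2.555e+00  a ← 34.773055 − (+4.053e+00/-2.555e+00) = 36.359317
iter 2: u=1.396822  f(a)=+2.939e-01  f'(a)=-2.197e+00  a ← 36.359317 − (+2.939e-01/-2.197e+00) = 36.493069
iter 3: u=1.391703  f(a)=+1.811e-03  f'(a)=-2.170e+00  a ← 36.493069 − (+1.811e-03/-2.170e+00) = 36.493904
iter 4: u=1.391671  f(a)=+6.976e-08  f'(a)=-2.170e+00  a ← 36.493904 − (+6.976e-08/-2.170e+00) = 36.493904
iter 5: u=1.391671  f(a)=+2.842e-14  f'(a)=-2.170e+00  a ← 36.493904 − (+2.842e-14/-2.170e+00) = 36.493904
converged: |Δa| < 1e-12 after 5 iterations
sag = a·(cosh(S/(2a)) − 1) = 36.493904·(cosh(1.391671) − 1) = 41.424652
T_max/T_min = cosh(S/(2a)) = 2.135112

a=36.494 sag=41.425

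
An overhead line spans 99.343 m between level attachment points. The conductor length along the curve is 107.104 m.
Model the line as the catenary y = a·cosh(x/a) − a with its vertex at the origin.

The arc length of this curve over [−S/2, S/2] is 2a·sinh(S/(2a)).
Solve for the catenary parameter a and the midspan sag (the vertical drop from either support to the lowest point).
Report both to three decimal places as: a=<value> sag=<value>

seed: a₀ = √(S³/(24(L−S))) = √(99.343³/(24·7.761)) = 72.550673
iter 1: u=0.684646  f(a)=+1.839e-01  f'(a)=-2.241e-01  a ← 72.550673 − (+1.839e-01/-2.241e-01) = 73.371292
iter 2: u=0.676988  f(a)=+3.167e-03  f'(a)=-2.165e-01  a ← 73.371292 − (+3.167e-03/-2.165e-01) = 73.385923
iter 3: u=0.676853  f(a)=+9.757e-07  f'(a)=-2.164e-01  a ← 73.385923 − (+9.757e-07/-2.164e-01) = 73.385928
iter 4: u=0.676853  f(a)=+8.527e-14  f'(a)=-2.164e-01  a ← 73.385928 − (+8.527e-14/-2.164e-01) = 73.385928
converged: |Δa| < 1e-12 after 4 iterations
sag = a·(cosh(S/(2a)) − 1) = 73.385928·(cosh(0.676853) − 1) = 17.461808
T_max/T_min = cosh(S/(2a)) = 1.237945

a=73.386 sag=17.462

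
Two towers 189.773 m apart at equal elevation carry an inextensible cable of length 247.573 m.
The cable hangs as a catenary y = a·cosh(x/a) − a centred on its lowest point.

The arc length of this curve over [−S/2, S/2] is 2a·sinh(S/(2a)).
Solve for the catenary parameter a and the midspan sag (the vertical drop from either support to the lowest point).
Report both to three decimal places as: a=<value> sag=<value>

a=73.196 sag=70.612

seed: a₀ = √(S³/(24(L−S))) = √(189.773³/(24·57.800)) = 70.191107
iter 1: u=1.351831  f(a)=+5.517e+00  f'(a)=-1.968e+00  a ← 70.191107 − (+5.517e+00/-1.968e+00) = 72.994167
iter 2: u=1.299919  f(a)=+3.477e-01  f'(a)=-1.727e+00  a ← 72.994167 − (+3.477e-01/-1.727e+00) = 73.195469
iter 3: u=1.296344  f(a)=+1.586e-03  f'(a)=-1.712e+00  a ← 73.195469 − (+1.586e-03/-1.712e+00) = 73.196396
iter 4: u=1.296327  f(a)=+3.336e-08  f'(a)=-1.711e+00  a ← 73.196396 − (+3.336e-08/-1.711e+00) = 73.196396
iter 5: u=1.296327  f(a)=+0.000e+00  f'(a)=-1.711e+00  a ← 73.196396 − (+0.000e+00/-1.711e+00) = 73.196396
converged: |Δa| < 1e-12 after 5 iterations
sag = a·(cosh(S/(2a)) − 1) = 73.196396·(cosh(1.296327) − 1) = 70.611844
T_max/T_min = cosh(S/(2a)) = 1.964690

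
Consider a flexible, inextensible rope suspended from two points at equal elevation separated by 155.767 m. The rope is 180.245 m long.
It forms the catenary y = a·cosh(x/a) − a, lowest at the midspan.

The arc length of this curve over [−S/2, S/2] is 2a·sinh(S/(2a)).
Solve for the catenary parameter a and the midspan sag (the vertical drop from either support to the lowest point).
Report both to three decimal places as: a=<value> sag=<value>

seed: a₀ = √(S³/(24(L−S))) = √(155.767³/(24·24.478)) = 80.208353
iter 1: u=0.971015  f(a)=+1.180e+00  f'(a)=-6.699e-01  a ← 80.208353 − (+1.180e+00/-6.699e-01) = 81.970196
iter 2: u=0.950144  f(a)=+4.001e-02  f'(a)=-6.252e-01  a ← 81.970196 − (+4.001e-02/-6.252e-01) = 82.034192
iter 3: u=0.949403  f(a)=+4.955e-05  f'(a)=-6.236e-01  a ← 82.034192 − (+4.955e-05/-6.236e-01) = 82.034272
iter 4: u=0.949402  f(a)=+7.623e-11  f'(a)=-6.236e-01  a ← 82.034272 − (+7.623e-11/-6.236e-01) = 82.034272
iter 5: u=0.949402  f(a)=-2.842e-14  f'(a)=-6.236e-01  a ← 82.034272 − (-2.842e-14/-6.236e-01) = 82.034272
converged: |Δa| < 1e-12 after 5 iterations
sag = a·(cosh(S/(2a)) − 1) = 82.034272·(cosh(0.949402) − 1) = 39.833225
T_max/T_min = cosh(S/(2a)) = 1.485568

a=82.034 sag=39.833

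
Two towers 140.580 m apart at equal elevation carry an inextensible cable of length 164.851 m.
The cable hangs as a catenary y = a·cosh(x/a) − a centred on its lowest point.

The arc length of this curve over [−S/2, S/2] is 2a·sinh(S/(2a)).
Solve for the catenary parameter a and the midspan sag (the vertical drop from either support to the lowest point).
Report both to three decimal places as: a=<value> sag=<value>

a=70.783 sag=37.864

seed: a₀ = √(S³/(24(L−S))) = √(140.580³/(24·24.271)) = 69.061475
iter 1: u=1.017789  f(a)=+1.289e+00  f'(a)=-7.784e-01  a ← 69.061475 − (+1.289e+00/-7.784e-01) = 70.716797
iter 2: u=0.993965  f(a)=+4.778e-02  f'(a)=-7.217e-01  a ← 70.716797 − (+4.778e-02/-7.217e-01) = 70.783009
iter 3: u=0.993035  f(a)=+7.131e-05  f'(a)=-7.195e-01  a ← 70.783009 − (+7.131e-05/-7.195e-01) = 70.783108
iter 4: u=0.993034  f(a)=+1.593e-10  f'(a)=-7.195e-01  a ← 70.783108 − (+1.593e-10/-7.195e-01) = 70.783108
iter 5: u=0.993034  f(a)=+0.000e+00  f'(a)=-7.195e-01  a ← 70.783108 − (+0.000e+00/-7.195e-01) = 70.783108
converged: |Δa| < 1e-12 after 5 iterations
sag = a·(cosh(S/(2a)) − 1) = 70.783108·(cosh(0.993034) − 1) = 37.864080
T_max/T_min = cosh(S/(2a)) = 1.534931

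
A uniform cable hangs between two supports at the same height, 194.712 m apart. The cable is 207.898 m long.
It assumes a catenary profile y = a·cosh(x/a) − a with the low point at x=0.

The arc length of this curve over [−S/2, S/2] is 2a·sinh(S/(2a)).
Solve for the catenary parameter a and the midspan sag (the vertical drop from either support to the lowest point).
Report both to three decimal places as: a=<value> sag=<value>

seed: a₀ = √(S³/(24(L−S))) = √(194.712³/(24·13.186)) = 152.730903
iter 1: u=0.637435  f(a)=+2.705e-01  f'(a)=-1.798e-01  a ← 152.730903 − (+2.705e-01/-1.798e-01) = 154.235424
iter 2: u=0.631217  f(a)=+4.049e-03  f'(a)=-1.744e-01  a ← 154.235424 − (+4.049e-03/-1.744e-01) = 154.258635
iter 3: u=0.631122  f(a)=+9.378e-07  f'(a)=-1.744e-01  a ← 154.258635 − (+9.378e-07/-1.744e-01) = 154.258640
iter 4: u=0.631122  f(a)=+2.842e-14  f'(a)=-1.744e-01  a ← 154.258640 − (+2.842e-14/-1.744e-01) = 154.258640
converged: |Δa| < 1e-12 after 4 iterations
sag = a·(cosh(S/(2a)) − 1) = 154.258640·(cosh(0.631122) − 1) = 31.755130
T_max/T_min = cosh(S/(2a)) = 1.205856

a=154.259 sag=31.755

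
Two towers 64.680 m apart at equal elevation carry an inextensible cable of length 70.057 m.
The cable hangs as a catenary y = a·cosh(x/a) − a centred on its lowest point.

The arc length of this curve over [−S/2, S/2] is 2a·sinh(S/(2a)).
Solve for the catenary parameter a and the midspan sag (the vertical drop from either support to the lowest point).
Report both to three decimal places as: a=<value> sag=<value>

seed: a₀ = √(S³/(24(L−S))) = √(64.680³/(24·5.377)) = 45.790921
iter 1: u=0.706254  f(a)=+1.357e-01  f'(a)=-2.468e-01  a ← 45.790921 − (+1.357e-01/-2.468e-01) = 46.340833
iter 2: u=0.697873  f(a)=+2.483e-03  f'(a)=-2.378e-01  a ← 46.340833 − (+2.483e-03/-2.378e-01) = 46.351275
iter 3: u=0.697715  f(a)=+8.660e-07  f'(a)=-2.377e-01  a ← 46.351275 − (+8.660e-07/-2.377e-01) = 46.351279
iter 4: u=0.697715  f(a)=+1.137e-13  f'(a)=-2.377e-01  a ← 46.351279 − (+1.137e-13/-2.377e-01) = 46.351279
converged: |Δa| < 1e-12 after 4 iterations
sag = a·(cosh(S/(2a)) − 1) = 46.351279·(cosh(0.697715) − 1) = 11.747231
T_max/T_min = cosh(S/(2a)) = 1.253439

a=46.351 sag=11.747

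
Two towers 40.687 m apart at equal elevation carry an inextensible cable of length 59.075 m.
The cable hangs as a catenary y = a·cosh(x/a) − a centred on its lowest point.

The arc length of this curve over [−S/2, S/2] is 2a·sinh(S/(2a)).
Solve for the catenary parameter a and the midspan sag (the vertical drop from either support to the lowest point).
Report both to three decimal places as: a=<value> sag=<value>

seed: a₀ = √(S³/(24(L−S))) = √(40.687³/(24·18.388)) = 12.354086
iter 1: u=1.646702  f(a)=+2.660e+00  f'(a)=-3.866e+00  a ← 12.354086 − (+2.660e+00/-3.866e+00) = 13.042154
iter 2: u=1.559827  f(a)=+2.384e-01  f'(a)=-3.202e+00  a ← 13.042154 − (+2.384e-01/-3.202e+00) = 13.116622
iter 3: u=1.550971  f(a)=+2.332e-03  f'(a)=-3.139e+00  a ← 13.116622 − (+2.332e-03/-3.139e+00) = 13.117365
iter 4: u=1.550883  f(a)=+2.278e-07  f'(a)=-3.139e+00  a ← 13.117365 − (+2.278e-07/-3.139e+00) = 13.117365
iter 5: u=1.550883  f(a)=+0.000e+00  f'(a)=-3.139e+00  a ← 13.117365 − (+0.000e+00/-3.139e+00) = 13.117365
converged: |Δa| < 1e-12 after 5 iterations
sag = a·(cosh(S/(2a)) − 1) = 13.117365·(cosh(1.550883) − 1) = 19.201811
T_max/T_min = cosh(S/(2a)) = 2.463847

a=13.117 sag=19.202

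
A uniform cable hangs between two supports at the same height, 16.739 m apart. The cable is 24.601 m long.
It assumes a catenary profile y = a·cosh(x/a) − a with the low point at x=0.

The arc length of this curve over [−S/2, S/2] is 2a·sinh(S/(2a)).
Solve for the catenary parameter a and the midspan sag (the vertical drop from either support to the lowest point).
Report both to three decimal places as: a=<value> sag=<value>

seed: a₀ = √(S³/(24(L−S))) = √(16.739³/(24·7.862)) = 4.985654
iter 1: u=1.678717  f(a)=+1.185e+00  f'(a)=-4.137e+00  a ← 4.985654 − (+1.185e+00/-4.137e+00) = 5.272125
iter 2: u=1.587500  f(a)=+1.098e-01  f'(a)=-3.403e+00  a ← 5.272125 − (+1.098e-01/-3.403e+00) = 5.304399
iter 3: u=1.577841  f(a)=+1.156e-03  f'(a)=-3.331e+00  a ← 5.304399 − (+1.156e-03/-3.331e+00) = 5.304746
iter 4: u=1.577738  f(a)=+1.310e-07  f'(a)=-3.331e+00  a ← 5.304746 − (+1.310e-07/-3.331e+00) = 5.304746
iter 5: u=1.577738  f(a)=+0.000e+00  f'(a)=-3.331e+00  a ← 5.304746 − (+0.000e+00/-3.331e+00) = 5.304746
converged: |Δa| < 1e-12 after 5 iterations
sag = a·(cosh(S/(2a)) − 1) = 5.304746·(cosh(1.577738) − 1) = 8.090874
T_max/T_min = cosh(S/(2a)) = 2.525214

a=5.305 sag=8.091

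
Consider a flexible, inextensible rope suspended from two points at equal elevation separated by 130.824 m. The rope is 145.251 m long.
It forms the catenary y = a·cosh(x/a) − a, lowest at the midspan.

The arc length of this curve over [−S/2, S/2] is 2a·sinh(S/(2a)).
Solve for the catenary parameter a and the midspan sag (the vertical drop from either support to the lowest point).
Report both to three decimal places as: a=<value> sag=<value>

seed: a₀ = √(S³/(24(L−S))) = √(130.824³/(24·14.427)) = 80.415080
iter 1: u=0.813430  f(a)=+4.849e-01  f'(a)=-3.831e-01  a ← 80.415080 − (+4.849e-01/-3.831e-01) = 81.680687
iter 2: u=0.800826  f(a)=+1.168e-02  f'(a)=-3.649e-01  a ← 81.680687 − (+1.168e-02/-3.649e-01) = 81.712710
iter 3: u=0.800512  f(a)=+7.156e-06  f'(a)=-3.644e-01  a ← 81.712710 − (+7.156e-06/-3.644e-01) = 81.712730
iter 4: u=0.800512  f(a)=+2.700e-12  f'(a)=-3.644e-01  a ← 81.712730 − (+2.700e-12/-3.644e-01) = 81.712730
converged: |Δa| < 1e-12 after 4 iterations
sag = a·(cosh(S/(2a)) − 1) = 81.712730·(cosh(0.800512) − 1) = 27.609882
T_max/T_min = cosh(S/(2a)) = 1.337890

a=81.713 sag=27.610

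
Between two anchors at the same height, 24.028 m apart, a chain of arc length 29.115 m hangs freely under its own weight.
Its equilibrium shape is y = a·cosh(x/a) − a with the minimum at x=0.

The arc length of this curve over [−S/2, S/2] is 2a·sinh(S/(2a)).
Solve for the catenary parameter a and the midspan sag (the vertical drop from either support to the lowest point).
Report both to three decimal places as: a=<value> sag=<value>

a=10.983 sag=7.253

seed: a₀ = √(S³/(24(L−S))) = √(24.028³/(24·5.087)) = 10.659576
iter 1: u=1.127062  f(a)=+3.330e-01  f'(a)=-1.081e+00  a ← 10.659576 − (+3.330e-01/-1.081e+00) = 10.967570
iter 2: u=1.095411  f(a)=+1.498e-02  f'(a)=-9.860e-01  a ← 10.967570 − (+1.498e-02/-9.860e-01) = 10.982761
iter 3: u=1.093896  f(a)=+3.346e-05  f'(a)=-9.816e-01  a ← 10.982761 − (+3.346e-05/-9.816e-01) = 10.982795
iter 4: u=1.093893  f(a)=+1.678e-10  f'(a)=-9.816e-01  a ← 10.982795 − (+1.678e-10/-9.816e-01) = 10.982795
iter 5: u=1.093893  f(a)=-3.553e-15  f'(a)=-9.816e-01  a ← 10.982795 − (-3.553e-15/-9.816e-01) = 10.982795
converged: |Δa| < 1e-12 after 5 iterations
sag = a·(cosh(S/(2a)) − 1) = 10.982795·(cosh(1.093893) − 1) = 7.252955
T_max/T_min = cosh(S/(2a)) = 1.660392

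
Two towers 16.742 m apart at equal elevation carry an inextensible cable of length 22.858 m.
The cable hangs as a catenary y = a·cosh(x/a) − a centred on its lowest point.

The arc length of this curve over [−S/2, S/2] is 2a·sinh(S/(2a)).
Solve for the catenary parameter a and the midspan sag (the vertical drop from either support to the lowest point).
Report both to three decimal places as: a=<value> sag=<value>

seed: a₀ = √(S³/(24(L−S))) = √(16.742³/(24·6.116)) = 5.654206
iter 1: u=1.480491  f(a)=+7.063e-01  f'(a)=-2.676e+00  a ← 5.654206 − (+7.063e-01/-2.676e+00) = 5.918140
iter 2: u=1.414465  f(a)=+5.247e-02  f'(a)=-2.292e+00  a ← 5.918140 − (+5.247e-02/-2.292e+00) = 5.941031
iter 3: u=1.409015  f(a)=+3.409e-04  f'(a)=-2.262e+00  a ← 5.941031 − (+3.409e-04/-2.262e+00) = 5.941182
iter 4: u=1.408979  f(a)=+1.459e-08  f'(a)=-2.262e+00  a ← 5.941182 − (+1.459e-08/-2.262e+00) = 5.941182
iter 5: u=1.408979  f(a)=+0.000e+00  f'(a)=-2.262e+00  a ← 5.941182 − (+0.000e+00/-2.262e+00) = 5.941182
converged: |Δa| < 1e-12 after 5 iterations
sag = a·(cosh(S/(2a)) − 1) = 5.941182·(cosh(1.408979) − 1) = 6.939800
T_max/T_min = cosh(S/(2a)) = 2.168084

a=5.941 sag=6.940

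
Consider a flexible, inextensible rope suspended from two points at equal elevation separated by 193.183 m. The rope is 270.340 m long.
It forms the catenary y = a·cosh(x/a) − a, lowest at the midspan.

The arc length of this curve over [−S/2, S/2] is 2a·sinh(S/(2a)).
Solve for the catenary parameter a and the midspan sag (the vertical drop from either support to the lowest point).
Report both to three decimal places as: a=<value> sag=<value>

a=65.837 sag=84.514

seed: a₀ = √(S³/(24(L−S))) = √(193.183³/(24·77.157)) = 62.396477
iter 1: u=1.548028  f(a)=+9.790e+00  f'(a)=-3.119e+00  a ← 62.396477 − (+9.790e+00/-3.119e+00) = 65.535604
iter 2: u=1.473878  f(a)=+7.873e-01  f'(a)=-2.636e+00  a ← 65.535604 − (+7.873e-01/-2.636e+00) = 65.834330
iter 3: u=1.467190  f(a)=+6.076e-03  f'(a)=-2.595e+00  a ← 65.834330 − (+6.076e-03/-2.595e+00) = 65.836671
iter 4: u=1.467138  f(a)=+3.680e-07  f'(a)=-2.595e+00  a ← 65.836671 − (+3.680e-07/-2.595e+00) = 65.836671
iter 5: u=1.467138  f(a)=+5.684e-14  f'(a)=-2.595e+00  a ← 65.836671 − (+5.684e-14/-2.595e+00) = 65.836671
converged: |Δa| < 1e-12 after 5 iterations
sag = a·(cosh(S/(2a)) − 1) = 65.836671·(cosh(1.467138) − 1) = 84.514239
T_max/T_min = cosh(S/(2a)) = 2.283696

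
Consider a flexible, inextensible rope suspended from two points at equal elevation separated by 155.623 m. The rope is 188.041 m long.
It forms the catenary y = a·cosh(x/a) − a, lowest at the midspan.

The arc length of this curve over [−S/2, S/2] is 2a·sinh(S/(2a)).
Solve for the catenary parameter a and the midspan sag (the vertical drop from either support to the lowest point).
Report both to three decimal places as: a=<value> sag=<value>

seed: a₀ = √(S³/(24(L−S))) = √(155.623³/(24·32.418)) = 69.600434
iter 1: u=1.117974  f(a)=+2.087e+00  f'(a)=-1.053e+00  a ← 69.600434 − (+2.087e+00/-1.053e+00) = 71.582076
iter 2: u=1.087025  f(a)=+9.246e-02  f'(a)=-9.618e-01  a ← 71.582076 − (+9.246e-02/-9.618e-01) = 71.678205
iter 3: u=1.085567  f(a)=+2.001e-04  f'(a)=-9.577e-01  a ← 71.678205 − (+2.001e-04/-9.577e-01) = 71.678414
iter 4: u=1.085564  f(a)=+9.411e-10  f'(a)=-9.577e-01  a ← 71.678414 − (+9.411e-10/-9.577e-01) = 71.678414
iter 5: u=1.085564  f(a)=-5.684e-14  f'(a)=-9.577e-01  a ← 71.678414 − (-5.684e-14/-9.577e-01) = 71.678414
converged: |Δa| < 1e-12 after 5 iterations
sag = a·(cosh(S/(2a)) − 1) = 71.678414·(cosh(1.085564) − 1) = 46.548696
T_max/T_min = cosh(S/(2a)) = 1.649410

a=71.678 sag=46.549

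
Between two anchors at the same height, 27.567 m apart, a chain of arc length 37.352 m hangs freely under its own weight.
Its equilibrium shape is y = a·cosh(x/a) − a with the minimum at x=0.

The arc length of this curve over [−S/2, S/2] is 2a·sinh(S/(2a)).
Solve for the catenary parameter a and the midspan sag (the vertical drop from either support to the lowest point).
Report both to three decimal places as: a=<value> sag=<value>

seed: a₀ = √(S³/(24(L−S))) = √(27.567³/(24·9.785)) = 9.444919
iter 1: u=1.459356  f(a)=+1.096e+00  f'(a)=-2.548e+00  a ← 9.444919 − (+1.096e+00/-2.548e+00) = 9.875179
iter 2: u=1.395772  f(a)=+7.937e-02  f'(a)=-2.191e+00  a ← 9.875179 − (+7.937e-02/-2.191e+00) = 9.911397
iter 3: u=1.390672  f(a)=+4.877e-04  f'(a)=-2.165e+00  a ← 9.911397 − (+4.877e-04/-2.165e+00) = 9.911622
iter 4: u=1.390640  f(a)=+1.867e-08  f'(a)=-2.164e+00  a ← 9.911622 − (+1.867e-08/-2.164e+00) = 9.911622
iter 5: u=1.390640  f(a)=+0.000e+00  f'(a)=-2.164e+00  a ← 9.911622 − (+0.000e+00/-2.164e+00) = 9.911622
converged: |Δa| < 1e-12 after 5 iterations
sag = a·(cosh(S/(2a)) − 1) = 9.911622·(cosh(1.390640) − 1) = 11.231538
T_max/T_min = cosh(S/(2a)) = 2.133169

a=9.912 sag=11.232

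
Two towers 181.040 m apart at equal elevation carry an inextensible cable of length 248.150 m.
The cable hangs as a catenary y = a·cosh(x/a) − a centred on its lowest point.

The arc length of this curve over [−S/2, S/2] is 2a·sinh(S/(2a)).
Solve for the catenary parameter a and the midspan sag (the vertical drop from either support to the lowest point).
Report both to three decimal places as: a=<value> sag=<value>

seed: a₀ = √(S³/(24(L−S))) = √(181.040³/(24·67.110)) = 60.696349
iter 1: u=1.491358  f(a)=+7.871e+00  f'(a)=-2.744e+00  a ← 60.696349 − (+7.871e+00/-2.744e+00) = 63.564837
iter 2: u=1.424058  f(a)=+5.924e-01  f'(a)=-2.345e+00  a ← 63.564837 − (+5.924e-01/-2.345e+00) = 63.817433
iter 3: u=1.418421  f(a)=+3.959e-03  f'(a)=-2.314e+00  a ← 63.817433 − (+3.959e-03/-2.314e+00) = 63.819144
iter 4: u=1.418383  f(a)=+1.794e-07  f'(a)=-2.314e+00  a ← 63.819144 − (+1.794e-07/-2.314e+00) = 63.819144
iter 5: u=1.418383  f(a)=-5.684e-14  f'(a)=-2.314e+00  a ← 63.819144 − (-5.684e-14/-2.314e+00) = 63.819144
converged: |Δa| < 1e-12 after 5 iterations
sag = a·(cosh(S/(2a)) − 1) = 63.819144·(cosh(1.418383) − 1) = 75.706799
T_max/T_min = cosh(S/(2a)) = 2.186271

a=63.819 sag=75.707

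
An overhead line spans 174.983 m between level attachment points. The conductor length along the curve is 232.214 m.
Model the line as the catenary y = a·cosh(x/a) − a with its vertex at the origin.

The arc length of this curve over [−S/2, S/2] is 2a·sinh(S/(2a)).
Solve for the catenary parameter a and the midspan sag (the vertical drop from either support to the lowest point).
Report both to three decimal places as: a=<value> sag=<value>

a=65.315 sag=67.903

seed: a₀ = √(S³/(24(L−S))) = √(174.983³/(24·57.231)) = 62.455760
iter 1: u=1.400856  f(a)=+5.885e+00  f'(a)=-2.218e+00  a ← 62.455760 − (+5.885e+00/-2.218e+00) = 65.108548
iter 2: u=1.343779  f(a)=+3.957e-01  f'(a)=-1.929e+00  a ← 65.108548 − (+3.957e-01/-1.929e+00) = 65.313666
iter 3: u=1.339559  f(a)=+2.075e-03  f'(a)=-1.909e+00  a ← 65.313666 − (+2.075e-03/-1.909e+00) = 65.314752
iter 4: u=1.339537  f(a)=+5.767e-08  f'(a)=-1.909e+00  a ← 65.314752 − (+5.767e-08/-1.909e+00) = 65.314752
iter 5: u=1.339537  f(a)=+0.000e+00  f'(a)=-1.909e+00  a ← 65.314752 − (+0.000e+00/-1.909e+00) = 65.314752
converged: |Δa| < 1e-12 after 5 iterations
sag = a·(cosh(S/(2a)) − 1) = 65.314752·(cosh(1.339537) − 1) = 67.902560
T_max/T_min = cosh(S/(2a)) = 2.039621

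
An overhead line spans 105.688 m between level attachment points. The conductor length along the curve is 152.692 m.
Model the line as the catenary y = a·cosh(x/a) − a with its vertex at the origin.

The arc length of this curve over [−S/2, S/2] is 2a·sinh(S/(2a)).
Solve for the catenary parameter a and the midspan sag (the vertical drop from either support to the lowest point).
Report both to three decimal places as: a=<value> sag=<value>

a=34.319 sag=49.386

seed: a₀ = √(S³/(24(L−S))) = √(105.688³/(24·47.004)) = 32.349345
iter 1: u=1.633542  f(a)=+6.685e+00  f'(a)=-3.759e+00  a ← 32.349345 − (+6.685e+00/-3.759e+00) = 34.127669
iter 2: u=1.548421  f(a)=+5.908e-01  f'(a)=-3.122e+00  a ← 34.127669 − (+5.908e-01/-3.122e+00) = 34.316945
iter 3: u=1.539881  f(a)=+5.604e-03  f'(a)=-3.063e+00  a ← 34.316945 − (+5.604e-03/-3.063e+00) = 34.318775
iter 4: u=1.539799  f(a)=+5.146e-07  f'(a)=-3.062e+00  a ← 34.318775 − (+5.146e-07/-3.062e+00) = 34.318775
iter 5: u=1.539799  f(a)=+2.842e-14  f'(a)=-3.062e+00  a ← 34.318775 − (+2.842e-14/-3.062e+00) = 34.318775
converged: |Δa| < 1e-12 after 5 iterations
sag = a·(cosh(S/(2a)) − 1) = 34.318775·(cosh(1.539799) − 1) = 49.386004
T_max/T_min = cosh(S/(2a)) = 2.439038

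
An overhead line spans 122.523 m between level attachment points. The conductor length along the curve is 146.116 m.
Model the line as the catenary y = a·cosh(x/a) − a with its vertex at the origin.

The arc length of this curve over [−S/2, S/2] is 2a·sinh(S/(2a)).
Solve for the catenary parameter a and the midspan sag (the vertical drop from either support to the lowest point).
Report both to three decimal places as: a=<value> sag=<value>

seed: a₀ = √(S³/(24(L−S))) = √(122.523³/(24·23.593)) = 56.994012
iter 1: u=1.074876  f(a)=+1.401e+00  f'(a)=-9.276e-01  a ← 56.994012 − (+1.401e+00/-9.276e-01) = 58.504385
iter 2: u=1.047127  f(a)=+5.762e-02  f'(a)=-8.527e-01  a ← 58.504385 − (+5.762e-02/-8.527e-01) = 58.571962
iter 3: u=1.045919  f(a)=+1.067e-04  f'(a)=-8.496e-01  a ← 58.571962 − (+1.067e-04/-8.496e-01) = 58.572088
iter 4: u=1.045916  f(a)=+3.677e-10  f'(a)=-8.496e-01  a ← 58.572088 − (+3.677e-10/-8.496e-01) = 58.572088
iter 5: u=1.045916  f(a)=+0.000e+00  f'(a)=-8.496e-01  a ← 58.572088 − (+0.000e+00/-8.496e-01) = 58.572088
converged: |Δa| < 1e-12 after 5 iterations
sag = a·(cosh(S/(2a)) − 1) = 58.572088·(cosh(1.045916) − 1) = 35.066370
T_max/T_min = cosh(S/(2a)) = 1.598687

a=58.572 sag=35.066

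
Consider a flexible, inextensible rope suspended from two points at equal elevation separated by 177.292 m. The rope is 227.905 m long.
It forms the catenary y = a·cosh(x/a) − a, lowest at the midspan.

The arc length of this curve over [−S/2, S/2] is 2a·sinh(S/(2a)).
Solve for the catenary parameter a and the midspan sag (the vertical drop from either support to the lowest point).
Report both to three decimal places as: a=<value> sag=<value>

seed: a₀ = √(S³/(24(L−S))) = √(177.292³/(24·50.613)) = 67.732491
iter 1: u=1.308766  f(a)=+4.516e+00  f'(a)=-1.767e+00  a ← 67.732491 − (+4.516e+00/-1.767e+00) = 70.288583
iter 2: u=1.261172  f(a)=+2.682e-01  f'(a)=-1.562e+00  a ← 70.288583 − (+2.682e-01/-1.562e+00) = 70.460242
iter 3: u=1.258100  f(a)=+1.078e-03  f'(a)=-1.550e+00  a ← 70.460242 − (+1.078e-03/-1.550e+00) = 70.460938
iter 4: u=1.258087  f(a)=+1.759e-08  f'(a)=-1.550e+00  a ← 70.460938 − (+1.759e-08/-1.550e+00) = 70.460938
iter 5: u=1.258087  f(a)=+2.842e-14  f'(a)=-1.550e+00  a ← 70.460938 − (+2.842e-14/-1.550e+00) = 70.460938
converged: |Δa| < 1e-12 after 5 iterations
sag = a·(cosh(S/(2a)) − 1) = 70.460938·(cosh(1.258087) − 1) = 63.516359
T_max/T_min = cosh(S/(2a)) = 1.901441

a=70.461 sag=63.516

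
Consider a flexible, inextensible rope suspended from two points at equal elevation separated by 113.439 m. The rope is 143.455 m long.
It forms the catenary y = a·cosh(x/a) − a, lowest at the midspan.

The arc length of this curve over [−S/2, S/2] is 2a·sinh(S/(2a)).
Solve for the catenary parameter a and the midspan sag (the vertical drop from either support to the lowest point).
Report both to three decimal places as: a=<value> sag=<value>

seed: a₀ = √(S³/(24(L−S))) = √(113.439³/(24·30.016)) = 45.015446
iter 1: u=1.260001  f(a)=+2.475e+00  f'(a)=-1.558e+00  a ← 45.015446 − (+2.475e+00/-1.558e+00) = 46.604198
iter 2: u=1.217047  f(a)=+1.371e-01  f'(a)=-1.389e+00  a ← 46.604198 − (+1.371e-01/-1.389e+00) = 46.702832
iter 3: u=1.214477  f(a)=+4.748e-04  f'(a)=-1.380e+00  a ← 46.702832 − (+4.748e-04/-1.380e+00) = 46.703176
iter 4: u=1.214468  f(a)=+5.744e-09  f'(a)=-1.380e+00  a ← 46.703176 − (+5.744e-09/-1.380e+00) = 46.703176
iter 5: u=1.214468  f(a)=+0.000e+00  f'(a)=-1.380e+00  a ← 46.703176 − (+0.000e+00/-1.380e+00) = 46.703176
converged: |Δa| < 1e-12 after 5 iterations
sag = a·(cosh(S/(2a)) − 1) = 46.703176·(cosh(1.214468) − 1) = 38.889002
T_max/T_min = cosh(S/(2a)) = 1.832684

a=46.703 sag=38.889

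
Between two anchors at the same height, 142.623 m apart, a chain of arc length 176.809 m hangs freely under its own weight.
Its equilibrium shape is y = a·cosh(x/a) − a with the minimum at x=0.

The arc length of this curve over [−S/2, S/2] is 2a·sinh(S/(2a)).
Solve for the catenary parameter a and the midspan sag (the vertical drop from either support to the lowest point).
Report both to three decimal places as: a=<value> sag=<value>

a=61.494 sag=46.195

seed: a₀ = √(S³/(24(L−S))) = √(142.623³/(24·34.186)) = 59.464064
iter 1: u=1.199237  f(a)=+2.544e+00  f'(a)=-1.324e+00  a ← 59.464064 − (+2.544e+00/-1.324e+00) = 61.385784
iter 2: u=1.161694  f(a)=+1.285e-01  f'(a)=-1.193e+00  a ← 61.385784 − (+1.285e-01/-1.193e+00) = 61.493510
iter 3: u=1.159659  f(a)=+3.667e-04  f'(a)=-1.186e+00  a ← 61.493510 − (+3.667e-04/-1.186e+00) = 61.493819
iter 4: u=1.159653  f(a)=+3.004e-09  f'(a)=-1.186e+00  a ← 61.493819 − (+3.004e-09/-1.186e+00) = 61.493819
iter 5: u=1.159653  f(a)=+2.842e-14  f'(a)=-1.186e+00  a ← 61.493819 − (+2.842e-14/-1.186e+00) = 61.493819
converged: |Δa| < 1e-12 after 5 iterations
sag = a·(cosh(S/(2a)) − 1) = 61.493819·(cosh(1.159653) − 1) = 46.194831
T_max/T_min = cosh(S/(2a)) = 1.751211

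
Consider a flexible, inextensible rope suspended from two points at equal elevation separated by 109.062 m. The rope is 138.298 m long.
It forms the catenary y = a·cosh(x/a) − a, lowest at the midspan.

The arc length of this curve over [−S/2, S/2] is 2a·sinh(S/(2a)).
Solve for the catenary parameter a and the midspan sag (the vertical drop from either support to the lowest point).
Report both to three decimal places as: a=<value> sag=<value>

seed: a₀ = √(S³/(24(L−S))) = √(109.062³/(24·29.236)) = 42.997736
iter 1: u=1.268230  f(a)=+2.443e+00  f'(a)=-1.592e+00  a ← 42.997736 − (+2.443e+00/-1.592e+00) = 44.532868
iter 2: u=1.224511  f(a)=+1.369e-01  f'(a)=-1.418e+00  a ← 44.532868 − (+1.369e-01/-1.418e+00) = 44.629464
iter 3: u=1.221861  f(a)=+4.867e-04  f'(a)=-1.408e+00  a ← 44.629464 − (+4.867e-04/-1.408e+00) = 44.629810
iter 4: u=1.221851  f(a)=+6.198e-09  f'(a)=-1.408e+00  a ← 44.629810 − (+6.198e-09/-1.408e+00) = 44.629810
iter 5: u=1.221851  f(a)=-2.842e-14  f'(a)=-1.408e+00  a ← 44.629810 − (-2.842e-14/-1.408e+00) = 44.629810
converged: |Δa| < 1e-12 after 5 iterations
sag = a·(cosh(S/(2a)) − 1) = 44.629810·(cosh(1.221851) − 1) = 37.670883
T_max/T_min = cosh(S/(2a)) = 1.844074

a=44.630 sag=37.671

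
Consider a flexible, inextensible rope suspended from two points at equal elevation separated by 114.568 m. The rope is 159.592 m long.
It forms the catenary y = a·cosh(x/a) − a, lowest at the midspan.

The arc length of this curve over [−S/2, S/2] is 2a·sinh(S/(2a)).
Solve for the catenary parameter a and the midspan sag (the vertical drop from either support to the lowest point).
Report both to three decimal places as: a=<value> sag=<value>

a=39.331 sag=49.631

seed: a₀ = √(S³/(24(L−S))) = √(114.568³/(24·45.024)) = 37.305025
iter 1: u=1.535557  f(a)=+5.616e+00  f'(a)=-3.033e+00  a ← 37.305025 − (+5.616e+00/-3.033e+00) = 39.156665
iter 2: u=1.462944  f(a)=+4.452e-01  f'(a)=-2.570e+00  a ← 39.156665 − (+4.452e-01/-2.570e+00) = 39.329930
iter 3: u=1.456499  f(a)=+3.330e-03  f'(a)=-2.531e+00  a ← 39.329930 − (+3.330e-03/-2.531e+00) = 39.331246
iter 4: u=1.456450  f(a)=+1.894e-07  f'(a)=-2.531e+00  a ← 39.331246 − (+1.894e-07/-2.531e+00) = 39.331246
iter 5: u=1.456450  f(a)=+0.000e+00  f'(a)=-2.531e+00  a ← 39.331246 − (+0.000e+00/-2.531e+00) = 39.331246
converged: |Δa| < 1e-12 after 5 iterations
sag = a·(cosh(S/(2a)) − 1) = 39.331246·(cosh(1.456450) − 1) = 49.631378
T_max/T_min = cosh(S/(2a)) = 2.261882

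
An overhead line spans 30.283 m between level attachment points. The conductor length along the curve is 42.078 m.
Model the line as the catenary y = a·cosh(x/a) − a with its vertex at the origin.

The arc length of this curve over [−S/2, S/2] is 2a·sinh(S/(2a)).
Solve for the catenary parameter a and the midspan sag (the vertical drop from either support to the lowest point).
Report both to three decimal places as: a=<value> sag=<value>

seed: a₀ = √(S³/(24(L−S))) = √(30.283³/(24·11.795)) = 9.904755
iter 1: u=1.528710  f(a)=+1.457e+00  f'(a)=-2.987e+00  a ← 9.904755 − (+1.457e+00/-2.987e+00) = 10.392720
iter 2: u=1.456933  f(a)=+1.146e-01  f'(a)=-2.534e+00  a ← 10.392720 − (+1.146e-01/-2.534e+00) = 10.437958
iter 3: u=1.450619  f(a)=+8.428e-04  f'(a)=-2.497e+00  a ← 10.437958 − (+8.428e-04/-2.497e+00) = 10.438295
iter 4: u=1.450572  f(a)=+4.630e-08  f'(a)=-2.496e+00  a ← 10.438295 − (+4.630e-08/-2.496e+00) = 10.438295
iter 5: u=1.450572  f(a)=+0.000e+00  f'(a)=-2.496e+00  a ← 10.438295 − (+0.000e+00/-2.496e+00) = 10.438295
converged: |Δa| < 1e-12 after 5 iterations
sag = a·(cosh(S/(2a)) − 1) = 10.438295·(cosh(1.450572) − 1) = 13.047818
T_max/T_min = cosh(S/(2a)) = 2.249995

a=10.438 sag=13.048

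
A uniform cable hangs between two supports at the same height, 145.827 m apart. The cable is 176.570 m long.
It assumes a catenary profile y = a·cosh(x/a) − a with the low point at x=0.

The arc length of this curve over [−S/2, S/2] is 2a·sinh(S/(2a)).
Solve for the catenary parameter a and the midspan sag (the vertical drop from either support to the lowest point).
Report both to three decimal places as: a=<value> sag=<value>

a=66.788 sag=43.914

seed: a₀ = √(S³/(24(L−S))) = √(145.827³/(24·30.743)) = 64.830321
iter 1: u=1.124682  f(a)=+2.004e+00  f'(a)=-1.074e+00  a ← 64.830321 − (+2.004e+00/-1.074e+00) = 66.696325
iter 2: u=1.093216  f(a)=+8.978e-02  f'(a)=-9.797e-01  a ← 66.696325 − (+8.978e-02/-9.797e-01) = 66.787965
iter 3: u=1.091716  f(a)=+1.989e-04  f'(a)=-9.753e-01  a ← 66.787965 − (+1.989e-04/-9.753e-01) = 66.788169
iter 4: u=1.091713  f(a)=+9.809e-10  f'(a)=-9.753e-01  a ← 66.788169 − (+9.809e-10/-9.753e-01) = 66.788169
iter 5: u=1.091713  f(a)=+5.684e-14  f'(a)=-9.753e-01  a ← 66.788169 − (+5.684e-14/-9.753e-01) = 66.788169
converged: |Δa| < 1e-12 after 5 iterations
sag = a·(cosh(S/(2a)) − 1) = 66.788169·(cosh(1.091713) − 1) = 43.913686
T_max/T_min = cosh(S/(2a)) = 1.657507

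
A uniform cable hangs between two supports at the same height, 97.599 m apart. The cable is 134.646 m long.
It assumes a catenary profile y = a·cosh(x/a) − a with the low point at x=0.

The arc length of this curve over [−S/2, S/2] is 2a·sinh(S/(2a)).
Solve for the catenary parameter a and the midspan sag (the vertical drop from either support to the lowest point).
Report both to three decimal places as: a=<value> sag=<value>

a=34.037 sag=41.401

seed: a₀ = √(S³/(24(L−S))) = √(97.599³/(24·37.047)) = 32.335971
iter 1: u=1.509140  f(a)=+4.455e+00  f'(a)=-2.858e+00  a ← 32.335971 − (+4.455e+00/-2.858e+00) = 33.894971
iter 2: u=1.439727  f(a)=+3.424e-01  f'(a)=-2.434e+00  a ← 33.894971 − (+3.424e-01/-2.434e+00) = 34.035681
iter 3: u=1.433775  f(a)=+2.396e-03  f'(a)=-2.400e+00  a ← 34.035681 − (+2.396e-03/-2.400e+00) = 34.036679
iter 4: u=1.433733  f(a)=+1.191e-07  f'(a)=-2.399e+00  a ← 34.036679 − (+1.191e-07/-2.399e+00) = 34.036679
iter 5: u=1.433733  f(a)=-2.842e-14  f'(a)=-2.399e+00  a ← 34.036679 − (-2.842e-14/-2.399e+00) = 34.036679
converged: |Δa| < 1e-12 after 5 iterations
sag = a·(cosh(S/(2a)) − 1) = 34.036679·(cosh(1.433733) − 1) = 41.401254
T_max/T_min = cosh(S/(2a)) = 2.216372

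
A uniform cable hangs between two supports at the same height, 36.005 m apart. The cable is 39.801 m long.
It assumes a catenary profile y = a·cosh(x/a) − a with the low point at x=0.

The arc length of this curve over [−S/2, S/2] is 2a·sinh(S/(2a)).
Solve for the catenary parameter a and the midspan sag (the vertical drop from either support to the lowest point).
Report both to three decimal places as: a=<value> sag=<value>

a=22.984 sag=7.418

seed: a₀ = √(S³/(24(L−S))) = √(36.005³/(24·3.796)) = 22.634739
iter 1: u=0.795348  f(a)=+1.219e-01  f'(a)=-3.571e-01  a ← 22.634739 − (+1.219e-01/-3.571e-01) = 22.976051
iter 2: u=0.783533  f(a)=+2.812e-03  f'(a)=-3.408e-01  a ← 22.976051 − (+2.812e-03/-3.408e-01) = 22.984301
iter 3: u=0.783252  f(a)=+1.575e-06  f'(a)=-3.404e-01  a ← 22.984301 − (+1.575e-06/-3.404e-01) = 22.984305
iter 4: u=0.783252  f(a)=+4.832e-13  f'(a)=-3.404e-01  a ← 22.984305 − (+4.832e-13/-3.404e-01) = 22.984305
converged: |Δa| < 1e-12 after 4 iterations
sag = a·(cosh(S/(2a)) − 1) = 22.984305·(cosh(0.783252) − 1) = 7.418132
T_max/T_min = cosh(S/(2a)) = 1.322748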